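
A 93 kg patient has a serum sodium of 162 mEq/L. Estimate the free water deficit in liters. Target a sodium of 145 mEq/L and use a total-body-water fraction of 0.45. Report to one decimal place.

4.9 L

TBW = 0.45 · 93 = 41.85 L
Free water deficit = TBW · (Na/145 − 1)
= 41.85 · (162/145 − 1)
= 41.85 · 0.1172
= 4.9 L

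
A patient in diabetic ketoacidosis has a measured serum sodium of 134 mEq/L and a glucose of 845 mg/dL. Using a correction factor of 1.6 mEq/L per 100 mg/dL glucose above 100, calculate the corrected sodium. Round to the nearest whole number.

146 mEq/L

Corrected Na = measured Na + 1.6 · (glucose − 100)/100
= 134 + 1.6 · (845 − 100)/100
= 134 + 11.9
= 145.9 mEq/L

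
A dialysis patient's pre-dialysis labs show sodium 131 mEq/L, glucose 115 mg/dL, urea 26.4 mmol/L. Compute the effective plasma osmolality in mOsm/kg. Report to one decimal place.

Effective osmolality excludes urea (freely permeant across cell membranes):
2·Na + glucose/18
= 2·131 + 115/18
= 262 + 6.39
= 268.39 mOsm/kg

268.4 mOsm/kg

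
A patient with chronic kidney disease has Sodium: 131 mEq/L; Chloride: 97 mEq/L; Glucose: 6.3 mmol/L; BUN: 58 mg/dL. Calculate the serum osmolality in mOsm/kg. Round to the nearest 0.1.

Calculated osmolality = 2·Na + glucose + BUN/2.8
= 2·131 + 6.3 + 58/2.8
= 262 + 6.30 + 20.71
= 289.01 mOsm/kg

289.0 mOsm/kg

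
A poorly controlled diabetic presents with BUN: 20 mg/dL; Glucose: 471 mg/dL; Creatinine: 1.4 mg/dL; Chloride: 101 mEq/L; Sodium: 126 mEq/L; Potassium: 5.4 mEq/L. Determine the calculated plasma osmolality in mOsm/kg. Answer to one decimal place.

285.3 mOsm/kg

Calculated osmolality = 2·Na + glucose/18 + BUN/2.8
= 2·126 + 471/18 + 20/2.8
= 252 + 26.17 + 7.14
= 285.31 mOsm/kg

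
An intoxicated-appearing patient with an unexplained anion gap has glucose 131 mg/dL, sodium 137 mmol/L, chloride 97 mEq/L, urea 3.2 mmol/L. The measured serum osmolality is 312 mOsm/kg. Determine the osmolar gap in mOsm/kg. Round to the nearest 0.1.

Calculated osmolality = 2·Na + glucose/18 + urea
= 2·137 + 131/18 + 3.2
= 274 + 7.28 + 3.20
= 284.48 mOsm/kg ≈ 284.5 mOsm/kg
Osmolar gap = measured − calculated = 312 − 284.5 = 27.5 mOsm/kg

27.5 mOsm/kg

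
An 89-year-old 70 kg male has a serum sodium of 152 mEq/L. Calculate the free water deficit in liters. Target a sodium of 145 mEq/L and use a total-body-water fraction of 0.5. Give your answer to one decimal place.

1.7 L

TBW = 0.5 · 70 = 35 L
Free water deficit = TBW · (Na/145 − 1)
= 35 · (152/145 − 1)
= 35 · 0.0483
= 1.69 L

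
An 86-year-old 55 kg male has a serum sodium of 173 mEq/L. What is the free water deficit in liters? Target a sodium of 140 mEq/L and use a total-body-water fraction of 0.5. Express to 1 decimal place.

6.5 L

TBW = 0.5 · 55 = 27.5 L
Free water deficit = TBW · (Na/140 − 1)
= 27.5 · (173/140 − 1)
= 27.5 · 0.2357
= 6.48 L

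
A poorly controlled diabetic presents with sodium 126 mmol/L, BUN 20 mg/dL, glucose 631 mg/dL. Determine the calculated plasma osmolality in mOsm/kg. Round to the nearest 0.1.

294.2 mOsm/kg

Calculated osmolality = 2·Na + glucose/18 + BUN/2.8
= 2·126 + 631/18 + 20/2.8
= 252 + 35.06 + 7.14
= 294.2 mOsm/kg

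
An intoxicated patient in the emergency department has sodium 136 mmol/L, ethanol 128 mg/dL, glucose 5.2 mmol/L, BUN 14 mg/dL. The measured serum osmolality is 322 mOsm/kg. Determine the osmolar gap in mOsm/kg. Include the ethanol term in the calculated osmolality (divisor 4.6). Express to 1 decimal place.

12.0 mOsm/kg

Calculated osmolality = 2·Na + glucose + BUN/2.8 + ethanol/4.6
= 2·136 + 5.2 + 14/2.8 + 128/4.6
= 272 + 5.20 + 5 + 27.83
= 310.03 mOsm/kg ≈ 310.0 mOsm/kg
Osmolar gap = measured − calculated = 322 − 310.0 = 12.0 mOsm/kg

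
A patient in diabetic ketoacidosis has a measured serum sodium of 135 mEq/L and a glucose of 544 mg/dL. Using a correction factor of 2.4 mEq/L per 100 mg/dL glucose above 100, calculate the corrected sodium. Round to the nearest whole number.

146 mEq/L

Corrected Na = measured Na + 2.4 · (glucose − 100)/100
= 135 + 2.4 · (544 − 100)/100
= 135 + 10.7
= 145.7 mEq/L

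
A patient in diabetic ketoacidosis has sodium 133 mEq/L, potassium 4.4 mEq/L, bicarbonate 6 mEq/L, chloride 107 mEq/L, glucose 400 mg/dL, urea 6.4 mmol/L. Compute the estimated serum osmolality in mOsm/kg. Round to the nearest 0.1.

Calculated osmolality = 2·Na + glucose/18 + urea
= 2·133 + 400/18 + 6.4
= 266 + 22.22 + 6.40
= 294.62 mOsm/kg

294.6 mOsm/kg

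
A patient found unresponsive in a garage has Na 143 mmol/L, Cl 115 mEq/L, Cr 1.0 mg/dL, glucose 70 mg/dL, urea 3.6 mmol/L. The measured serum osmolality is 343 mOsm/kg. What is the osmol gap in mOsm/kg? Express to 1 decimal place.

Calculated osmolality = 2·Na + glucose/18 + urea
= 2·143 + 70/18 + 3.6
= 286 + 3.89 + 3.60
= 293.49 mOsm/kg ≈ 293.5 mOsm/kg
Osmolar gap = measured − calculated = 343 − 293.5 = 49.5 mOsm/kg

49.5 mOsm/kg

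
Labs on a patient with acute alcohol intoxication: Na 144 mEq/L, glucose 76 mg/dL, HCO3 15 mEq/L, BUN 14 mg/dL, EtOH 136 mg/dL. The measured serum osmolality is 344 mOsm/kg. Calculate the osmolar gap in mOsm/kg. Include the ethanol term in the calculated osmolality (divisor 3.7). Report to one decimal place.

10.0 mOsm/kg

Calculated osmolality = 2·Na + glucose/18 + BUN/2.8 + ethanol/3.7
= 2·144 + 76/18 + 14/2.8 + 136/3.7
= 288 + 4.22 + 5 + 36.76
= 333.98 mOsm/kg ≈ 334.0 mOsm/kg
Osmolar gap = measured − calculated = 344 − 334.0 = 10.0 mOsm/kg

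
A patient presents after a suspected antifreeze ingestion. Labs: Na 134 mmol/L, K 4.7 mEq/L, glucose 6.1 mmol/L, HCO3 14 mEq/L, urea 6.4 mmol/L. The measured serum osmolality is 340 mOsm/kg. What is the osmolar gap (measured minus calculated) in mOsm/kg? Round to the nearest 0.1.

Calculated osmolality = 2·Na + glucose + urea
= 2·134 + 6.1 + 6.4
= 268 + 6.10 + 6.40
= 280.5 mOsm/kg ≈ 280.5 mOsm/kg
Osmolar gap = measured − calculated = 340 − 280.5 = 59.5 mOsm/kg

59.5 mOsm/kg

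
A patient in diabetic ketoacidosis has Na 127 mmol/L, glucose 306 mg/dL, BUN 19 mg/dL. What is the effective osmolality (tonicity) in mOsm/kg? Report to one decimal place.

271.0 mOsm/kg

Effective osmolality excludes urea (freely permeant across cell membranes):
2·Na + glucose/18
= 2·127 + 306/18
= 254 + 17
= 271 mOsm/kg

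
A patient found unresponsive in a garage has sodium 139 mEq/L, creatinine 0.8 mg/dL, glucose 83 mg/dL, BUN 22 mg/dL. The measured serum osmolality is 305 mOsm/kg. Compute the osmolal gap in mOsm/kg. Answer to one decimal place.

14.5 mOsm/kg

Calculated osmolality = 2·Na + glucose/18 + BUN/2.8
= 2·139 + 83/18 + 22/2.8
= 278 + 4.61 + 7.86
= 290.47 mOsm/kg ≈ 290.5 mOsm/kg
Osmolar gap = measured − calculated = 305 − 290.5 = 14.5 mOsm/kg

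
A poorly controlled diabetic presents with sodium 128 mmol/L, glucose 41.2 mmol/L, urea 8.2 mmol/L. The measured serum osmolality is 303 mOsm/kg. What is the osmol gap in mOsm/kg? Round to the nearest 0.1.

-2.4 mOsm/kg

Calculated osmolality = 2·Na + glucose + urea
= 2·128 + 41.2 + 8.2
= 256 + 41.20 + 8.20
= 305.4 mOsm/kg ≈ 305.4 mOsm/kg
Osmolar gap = measured − calculated = 303 − 305.4 = -2.4 mOsm/kg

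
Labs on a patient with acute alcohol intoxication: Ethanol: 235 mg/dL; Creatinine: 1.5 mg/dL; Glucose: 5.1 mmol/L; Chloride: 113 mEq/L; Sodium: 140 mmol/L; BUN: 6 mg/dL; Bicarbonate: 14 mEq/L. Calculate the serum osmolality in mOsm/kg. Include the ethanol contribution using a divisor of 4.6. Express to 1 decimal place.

Calculated osmolality = 2·Na + glucose + BUN/2.8 + ethanol/4.6
= 2·140 + 5.1 + 6/2.8 + 235/4.6
= 280 + 5.10 + 2.14 + 51.09
= 338.33 mOsm/kg

338.3 mOsm/kg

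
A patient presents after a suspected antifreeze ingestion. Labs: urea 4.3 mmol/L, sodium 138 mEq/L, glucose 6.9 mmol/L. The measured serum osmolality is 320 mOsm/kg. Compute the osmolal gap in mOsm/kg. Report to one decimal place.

Calculated osmolality = 2·Na + glucose + urea
= 2·138 + 6.9 + 4.3
= 276 + 6.90 + 4.30
= 287.2 mOsm/kg ≈ 287.2 mOsm/kg
Osmolar gap = measured − calculated = 320 − 287.2 = 32.8 mOsm/kg

32.8 mOsm/kg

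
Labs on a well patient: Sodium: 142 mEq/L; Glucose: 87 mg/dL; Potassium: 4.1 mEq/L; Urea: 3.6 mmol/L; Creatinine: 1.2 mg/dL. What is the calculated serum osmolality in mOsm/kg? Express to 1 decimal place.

292.4 mOsm/kg

Calculated osmolality = 2·Na + glucose/18 + urea
= 2·142 + 87/18 + 3.6
= 284 + 4.83 + 3.60
= 292.43 mOsm/kg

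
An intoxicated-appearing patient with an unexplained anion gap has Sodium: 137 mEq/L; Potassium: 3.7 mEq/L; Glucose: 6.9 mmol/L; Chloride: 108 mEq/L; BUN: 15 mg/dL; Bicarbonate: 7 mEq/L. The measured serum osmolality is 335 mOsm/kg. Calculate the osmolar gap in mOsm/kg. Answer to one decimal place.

48.7 mOsm/kg

Calculated osmolality = 2·Na + glucose + BUN/2.8
= 2·137 + 6.9 + 15/2.8
= 274 + 6.90 + 5.36
= 286.26 mOsm/kg ≈ 286.3 mOsm/kg
Osmolar gap = measured − calculated = 335 − 286.3 = 48.7 mOsm/kg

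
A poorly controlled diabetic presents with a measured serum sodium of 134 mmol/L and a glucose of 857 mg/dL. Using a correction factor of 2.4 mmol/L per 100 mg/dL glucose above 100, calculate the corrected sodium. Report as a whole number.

Corrected Na = measured Na + 2.4 · (glucose − 100)/100
= 134 + 2.4 · (857 − 100)/100
= 134 + 18.2
= 152.2 mmol/L

152 mmol/L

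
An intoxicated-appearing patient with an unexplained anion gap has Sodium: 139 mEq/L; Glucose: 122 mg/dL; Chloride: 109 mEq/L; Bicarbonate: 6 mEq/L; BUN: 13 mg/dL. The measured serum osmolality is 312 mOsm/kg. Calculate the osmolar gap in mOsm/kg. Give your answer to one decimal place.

22.6 mOsm/kg

Calculated osmolality = 2·Na + glucose/18 + BUN/2.8
= 2·139 + 122/18 + 13/2.8
= 278 + 6.78 + 4.64
= 289.42 mOsm/kg ≈ 289.4 mOsm/kg
Osmolar gap = measured − calculated = 312 − 289.4 = 22.6 mOsm/kg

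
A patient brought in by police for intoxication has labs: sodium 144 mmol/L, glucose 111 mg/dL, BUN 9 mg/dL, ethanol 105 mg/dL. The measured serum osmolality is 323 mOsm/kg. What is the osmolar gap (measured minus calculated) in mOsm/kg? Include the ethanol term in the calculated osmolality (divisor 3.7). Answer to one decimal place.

Calculated osmolality = 2·Na + glucose/18 + BUN/2.8 + ethanol/3.7
= 2·144 + 111/18 + 9/2.8 + 105/3.7
= 288 + 6.17 + 3.21 + 28.38
= 325.76 mOsm/kg ≈ 325.8 mOsm/kg
Osmolar gap = measured − calculated = 323 − 325.8 = -2.8 mOsm/kg

-2.8 mOsm/kg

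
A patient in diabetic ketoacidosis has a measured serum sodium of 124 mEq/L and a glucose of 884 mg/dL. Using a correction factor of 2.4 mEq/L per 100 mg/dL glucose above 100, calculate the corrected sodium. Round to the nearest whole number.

Corrected Na = measured Na + 2.4 · (glucose − 100)/100
= 124 + 2.4 · (884 − 100)/100
= 124 + 18.8
= 142.8 mEq/L

143 mEq/L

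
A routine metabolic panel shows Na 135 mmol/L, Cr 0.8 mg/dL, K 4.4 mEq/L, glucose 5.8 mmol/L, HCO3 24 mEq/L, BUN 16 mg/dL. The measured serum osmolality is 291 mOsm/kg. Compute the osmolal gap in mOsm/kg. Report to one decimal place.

9.5 mOsm/kg

Calculated osmolality = 2·Na + glucose + BUN/2.8
= 2·135 + 5.8 + 16/2.8
= 270 + 5.80 + 5.71
= 281.51 mOsm/kg ≈ 281.5 mOsm/kg
Osmolar gap = measured − calculated = 291 − 281.5 = 9.5 mOsm/kg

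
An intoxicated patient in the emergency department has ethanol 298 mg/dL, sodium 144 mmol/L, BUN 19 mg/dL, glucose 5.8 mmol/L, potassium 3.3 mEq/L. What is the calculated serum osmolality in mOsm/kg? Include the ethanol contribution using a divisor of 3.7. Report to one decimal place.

381.1 mOsm/kg

Calculated osmolality = 2·Na + glucose + BUN/2.8 + ethanol/3.7
= 2·144 + 5.8 + 19/2.8 + 298/3.7
= 288 + 5.80 + 6.79 + 80.54
= 381.13 mOsm/kg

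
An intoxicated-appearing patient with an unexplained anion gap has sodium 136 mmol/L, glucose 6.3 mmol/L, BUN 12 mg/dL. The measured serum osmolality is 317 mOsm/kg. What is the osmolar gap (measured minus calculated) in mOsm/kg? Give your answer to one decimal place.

34.4 mOsm/kg

Calculated osmolality = 2·Na + glucose + BUN/2.8
= 2·136 + 6.3 + 12/2.8
= 272 + 6.30 + 4.29
= 282.59 mOsm/kg ≈ 282.6 mOsm/kg
Osmolar gap = measured − calculated = 317 − 282.6 = 34.4 mOsm/kg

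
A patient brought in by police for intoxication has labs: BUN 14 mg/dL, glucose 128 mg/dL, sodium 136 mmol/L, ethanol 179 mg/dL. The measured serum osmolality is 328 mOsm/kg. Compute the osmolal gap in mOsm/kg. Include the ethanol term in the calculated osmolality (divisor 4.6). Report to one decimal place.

Calculated osmolality = 2·Na + glucose/18 + BUN/2.8 + ethanol/4.6
= 2·136 + 128/18 + 14/2.8 + 179/4.6
= 272 + 7.11 + 5 + 38.91
= 323.02 mOsm/kg ≈ 323.0 mOsm/kg
Osmolar gap = measured − calculated = 328 − 323.0 = 5.0 mOsm/kg

5.0 mOsm/kg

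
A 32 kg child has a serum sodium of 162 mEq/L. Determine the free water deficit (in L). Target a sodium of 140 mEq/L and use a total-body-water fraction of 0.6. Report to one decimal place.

3.0 L

TBW = 0.6 · 32 = 19.2 L
Free water deficit = TBW · (Na/140 − 1)
= 19.2 · (162/140 − 1)
= 19.2 · 0.1571
= 3.02 L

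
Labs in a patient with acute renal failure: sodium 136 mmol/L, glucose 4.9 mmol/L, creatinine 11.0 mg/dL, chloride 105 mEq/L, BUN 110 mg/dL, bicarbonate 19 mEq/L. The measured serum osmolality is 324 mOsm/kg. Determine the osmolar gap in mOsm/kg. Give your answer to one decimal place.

7.8 mOsm/kg

Calculated osmolality = 2·Na + glucose + BUN/2.8
= 2·136 + 4.9 + 110/2.8
= 272 + 4.90 + 39.29
= 316.19 mOsm/kg ≈ 316.2 mOsm/kg
Osmolar gap = measured − calculated = 324 − 316.2 = 7.8 mOsm/kg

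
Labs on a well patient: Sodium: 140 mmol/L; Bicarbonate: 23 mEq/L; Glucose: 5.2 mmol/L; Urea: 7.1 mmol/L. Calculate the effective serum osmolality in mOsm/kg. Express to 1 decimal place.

Effective osmolality excludes urea (freely permeant across cell membranes):
2·Na + glucose
= 2·140 + 5.2
= 280 + 5.2
= 285.2 mOsm/kg

285.2 mOsm/kg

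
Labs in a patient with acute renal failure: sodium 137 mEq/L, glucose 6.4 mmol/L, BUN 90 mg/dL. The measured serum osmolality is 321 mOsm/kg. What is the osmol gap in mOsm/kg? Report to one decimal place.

Calculated osmolality = 2·Na + glucose + BUN/2.8
= 2·137 + 6.4 + 90/2.8
= 274 + 6.40 + 32.14
= 312.54 mOsm/kg ≈ 312.5 mOsm/kg
Osmolar gap = measured − calculated = 321 − 312.5 = 8.5 mOsm/kg

8.5 mOsm/kg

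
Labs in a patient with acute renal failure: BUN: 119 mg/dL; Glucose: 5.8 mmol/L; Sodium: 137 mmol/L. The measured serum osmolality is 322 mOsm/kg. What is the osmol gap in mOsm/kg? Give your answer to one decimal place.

-0.3 mOsm/kg

Calculated osmolality = 2·Na + glucose + BUN/2.8
= 2·137 + 5.8 + 119/2.8
= 274 + 5.80 + 42.50
= 322.3 mOsm/kg ≈ 322.3 mOsm/kg
Osmolar gap = measured − calculated = 322 − 322.3 = -0.3 mOsm/kg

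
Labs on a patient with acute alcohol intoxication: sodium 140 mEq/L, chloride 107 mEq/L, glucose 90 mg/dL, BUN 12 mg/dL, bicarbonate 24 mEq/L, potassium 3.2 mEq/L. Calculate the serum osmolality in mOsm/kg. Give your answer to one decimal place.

Calculated osmolality = 2·Na + glucose/18 + BUN/2.8
= 2·140 + 90/18 + 12/2.8
= 280 + 5 + 4.29
= 289.29 mOsm/kg

289.3 mOsm/kg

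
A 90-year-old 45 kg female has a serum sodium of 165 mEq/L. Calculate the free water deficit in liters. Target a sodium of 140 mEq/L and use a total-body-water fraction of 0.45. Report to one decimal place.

TBW = 0.45 · 45 = 20.25 L
Free water deficit = TBW · (Na/140 − 1)
= 20.25 · (165/140 − 1)
= 20.25 · 0.1786
= 3.62 L

3.6 L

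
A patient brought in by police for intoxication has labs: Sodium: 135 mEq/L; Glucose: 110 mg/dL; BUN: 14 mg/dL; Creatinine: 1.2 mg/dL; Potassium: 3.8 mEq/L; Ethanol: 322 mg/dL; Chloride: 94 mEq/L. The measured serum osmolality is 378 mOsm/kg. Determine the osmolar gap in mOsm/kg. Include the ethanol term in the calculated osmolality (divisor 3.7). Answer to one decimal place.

9.9 mOsm/kg

Calculated osmolality = 2·Na + glucose/18 + BUN/2.8 + ethanol/3.7
= 2·135 + 110/18 + 14/2.8 + 322/3.7
= 270 + 6.11 + 5 + 87.03
= 368.14 mOsm/kg ≈ 368.1 mOsm/kg
Osmolar gap = measured − calculated = 378 − 368.1 = 9.9 mOsm/kg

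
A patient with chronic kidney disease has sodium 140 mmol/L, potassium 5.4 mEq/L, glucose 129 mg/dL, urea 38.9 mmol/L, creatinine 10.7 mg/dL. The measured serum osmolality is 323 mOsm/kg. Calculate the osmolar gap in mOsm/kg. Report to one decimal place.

-3.1 mOsm/kg

Calculated osmolality = 2·Na + glucose/18 + urea
= 2·140 + 129/18 + 38.9
= 280 + 7.17 + 38.90
= 326.07 mOsm/kg ≈ 326.1 mOsm/kg
Osmolar gap = measured − calculated = 323 − 326.1 = -3.1 mOsm/kg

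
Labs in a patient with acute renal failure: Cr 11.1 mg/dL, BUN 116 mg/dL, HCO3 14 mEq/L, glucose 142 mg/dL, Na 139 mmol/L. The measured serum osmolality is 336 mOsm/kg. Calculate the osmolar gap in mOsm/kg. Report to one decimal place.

Calculated osmolality = 2·Na + glucose/18 + BUN/2.8
= 2·139 + 142/18 + 116/2.8
= 278 + 7.89 + 41.43
= 327.32 mOsm/kg ≈ 327.3 mOsm/kg
Osmolar gap = measured − calculated = 336 − 327.3 = 8.7 mOsm/kg

8.7 mOsm/kg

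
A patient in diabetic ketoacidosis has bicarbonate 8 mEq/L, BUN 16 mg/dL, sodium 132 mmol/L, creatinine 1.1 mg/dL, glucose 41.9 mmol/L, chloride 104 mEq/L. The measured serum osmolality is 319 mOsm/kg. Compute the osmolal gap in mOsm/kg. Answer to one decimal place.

7.4 mOsm/kg

Calculated osmolality = 2·Na + glucose + BUN/2.8
= 2·132 + 41.9 + 16/2.8
= 264 + 41.90 + 5.71
= 311.61 mOsm/kg ≈ 311.6 mOsm/kg
Osmolar gap = measured − calculated = 319 − 311.6 = 7.4 mOsm/kg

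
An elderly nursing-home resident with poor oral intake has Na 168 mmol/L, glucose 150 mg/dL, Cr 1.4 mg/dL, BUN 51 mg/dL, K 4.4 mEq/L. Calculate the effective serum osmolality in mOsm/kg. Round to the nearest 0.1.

Effective osmolality excludes urea (freely permeant across cell membranes):
2·Na + glucose/18
= 2·168 + 150/18
= 336 + 8.33
= 344.33 mOsm/kg

344.3 mOsm/kg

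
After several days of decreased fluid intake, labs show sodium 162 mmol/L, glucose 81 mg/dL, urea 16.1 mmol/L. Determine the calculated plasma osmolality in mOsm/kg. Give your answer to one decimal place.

Calculated osmolality = 2·Na + glucose/18 + urea
= 2·162 + 81/18 + 16.1
= 324 + 4.50 + 16.10
= 344.6 mOsm/kg

344.6 mOsm/kg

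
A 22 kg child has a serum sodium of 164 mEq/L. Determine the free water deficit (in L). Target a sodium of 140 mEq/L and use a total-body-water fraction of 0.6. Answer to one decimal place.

2.3 L

TBW = 0.6 · 22 = 13.2 L
Free water deficit = TBW · (Na/140 − 1)
= 13.2 · (164/140 − 1)
= 13.2 · 0.1714
= 2.26 L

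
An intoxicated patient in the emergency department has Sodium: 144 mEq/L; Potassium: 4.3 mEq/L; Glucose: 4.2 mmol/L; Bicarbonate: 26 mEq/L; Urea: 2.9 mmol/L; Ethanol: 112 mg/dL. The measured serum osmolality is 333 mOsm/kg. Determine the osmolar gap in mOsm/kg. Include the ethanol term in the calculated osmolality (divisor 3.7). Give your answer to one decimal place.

Calculated osmolality = 2·Na + glucose + urea + ethanol/3.7
= 2·144 + 4.2 + 2.9 + 112/3.7
= 288 + 4.20 + 2.90 + 30.27
= 325.37 mOsm/kg ≈ 325.4 mOsm/kg
Osmolar gap = measured − calculated = 333 − 325.4 = 7.6 mOsm/kg

7.6 mOsm/kg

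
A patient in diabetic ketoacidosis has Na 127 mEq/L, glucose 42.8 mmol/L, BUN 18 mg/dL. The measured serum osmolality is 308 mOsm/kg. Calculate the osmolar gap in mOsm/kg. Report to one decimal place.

4.8 mOsm/kg

Calculated osmolality = 2·Na + glucose + BUN/2.8
= 2·127 + 42.8 + 18/2.8
= 254 + 42.80 + 6.43
= 303.23 mOsm/kg ≈ 303.2 mOsm/kg
Osmolar gap = measured − calculated = 308 − 303.2 = 4.8 mOsm/kg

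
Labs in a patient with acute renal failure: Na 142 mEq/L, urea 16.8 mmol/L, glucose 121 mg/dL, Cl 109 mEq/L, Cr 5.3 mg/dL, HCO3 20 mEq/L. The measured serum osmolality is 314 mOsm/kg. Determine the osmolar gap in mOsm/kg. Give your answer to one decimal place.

Calculated osmolality = 2·Na + glucose/18 + urea
= 2·142 + 121/18 + 16.8
= 284 + 6.72 + 16.80
= 307.52 mOsm/kg ≈ 307.5 mOsm/kg
Osmolar gap = measured − calculated = 314 − 307.5 = 6.5 mOsm/kg

6.5 mOsm/kg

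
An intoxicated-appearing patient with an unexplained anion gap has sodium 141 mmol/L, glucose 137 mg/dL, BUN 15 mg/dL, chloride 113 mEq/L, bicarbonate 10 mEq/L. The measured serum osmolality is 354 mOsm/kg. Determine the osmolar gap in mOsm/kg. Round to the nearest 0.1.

Calculated osmolality = 2·Na + glucose/18 + BUN/2.8
= 2·141 + 137/18 + 15/2.8
= 282 + 7.61 + 5.36
= 294.97 mOsm/kg ≈ 295.0 mOsm/kg
Osmolar gap = measured − calculated = 354 − 295.0 = 59.0 mOsm/kg

59.0 mOsm/kg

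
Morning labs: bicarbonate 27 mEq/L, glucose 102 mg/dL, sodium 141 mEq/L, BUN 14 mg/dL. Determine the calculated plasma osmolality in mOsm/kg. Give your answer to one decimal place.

292.7 mOsm/kg

Calculated osmolality = 2·Na + glucose/18 + BUN/2.8
= 2·141 + 102/18 + 14/2.8
= 282 + 5.67 + 5
= 292.67 mOsm/kg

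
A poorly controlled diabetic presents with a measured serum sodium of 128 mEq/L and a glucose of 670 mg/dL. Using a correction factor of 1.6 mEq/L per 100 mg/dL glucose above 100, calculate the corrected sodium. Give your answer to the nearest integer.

Corrected Na = measured Na + 1.6 · (glucose − 100)/100
= 128 + 1.6 · (670 − 100)/100
= 128 + 9.1
= 137.1 mEq/L

137 mEq/L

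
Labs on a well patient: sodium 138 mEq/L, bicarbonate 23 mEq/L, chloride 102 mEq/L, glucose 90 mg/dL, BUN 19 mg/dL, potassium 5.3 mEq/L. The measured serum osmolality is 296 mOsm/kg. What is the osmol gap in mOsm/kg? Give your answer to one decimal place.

Calculated osmolality = 2·Na + glucose/18 + BUN/2.8
= 2·138 + 90/18 + 19/2.8
= 276 + 5 + 6.79
= 287.79 mOsm/kg ≈ 287.8 mOsm/kg
Osmolar gap = measured − calculated = 296 − 287.8 = 8.2 mOsm/kg

8.2 mOsm/kg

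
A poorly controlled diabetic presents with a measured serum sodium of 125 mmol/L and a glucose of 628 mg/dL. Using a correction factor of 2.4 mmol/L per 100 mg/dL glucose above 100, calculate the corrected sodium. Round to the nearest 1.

138 mmol/L

Corrected Na = measured Na + 2.4 · (glucose − 100)/100
= 125 + 2.4 · (628 − 100)/100
= 125 + 12.7
= 137.7 mmol/L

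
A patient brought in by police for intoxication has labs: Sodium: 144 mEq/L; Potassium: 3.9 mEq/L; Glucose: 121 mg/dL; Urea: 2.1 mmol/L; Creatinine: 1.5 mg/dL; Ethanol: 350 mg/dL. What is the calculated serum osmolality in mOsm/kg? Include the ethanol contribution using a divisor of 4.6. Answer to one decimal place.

372.9 mOsm/kg

Calculated osmolality = 2·Na + glucose/18 + urea + ethanol/4.6
= 2·144 + 121/18 + 2.1 + 350/4.6
= 288 + 6.72 + 2.10 + 76.09
= 372.91 mOsm/kg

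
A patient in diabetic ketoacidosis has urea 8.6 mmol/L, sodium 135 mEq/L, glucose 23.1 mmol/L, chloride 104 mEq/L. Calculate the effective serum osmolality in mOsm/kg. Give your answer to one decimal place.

Effective osmolality excludes urea (freely permeant across cell membranes):
2·Na + glucose
= 2·135 + 23.1
= 270 + 23.1
= 293.1 mOsm/kg

293.1 mOsm/kg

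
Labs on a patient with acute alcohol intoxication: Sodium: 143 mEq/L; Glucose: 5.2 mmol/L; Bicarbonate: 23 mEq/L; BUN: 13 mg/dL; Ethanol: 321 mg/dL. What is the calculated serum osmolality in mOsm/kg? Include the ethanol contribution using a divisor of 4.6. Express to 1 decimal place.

365.6 mOsm/kg

Calculated osmolality = 2·Na + glucose + BUN/2.8 + ethanol/4.6
= 2·143 + 5.2 + 13/2.8 + 321/4.6
= 286 + 5.20 + 4.64 + 69.78
= 365.62 mOsm/kg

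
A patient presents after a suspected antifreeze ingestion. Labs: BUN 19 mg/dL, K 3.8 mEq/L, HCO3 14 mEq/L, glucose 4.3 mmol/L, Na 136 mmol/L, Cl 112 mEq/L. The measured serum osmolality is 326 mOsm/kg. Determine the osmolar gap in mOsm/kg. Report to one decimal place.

Calculated osmolality = 2·Na + glucose + BUN/2.8
= 2·136 + 4.3 + 19/2.8
= 272 + 4.30 + 6.79
= 283.09 mOsm/kg ≈ 283.1 mOsm/kg
Osmolar gap = measured − calculated = 326 − 283.1 = 42.9 mOsm/kg

42.9 mOsm/kg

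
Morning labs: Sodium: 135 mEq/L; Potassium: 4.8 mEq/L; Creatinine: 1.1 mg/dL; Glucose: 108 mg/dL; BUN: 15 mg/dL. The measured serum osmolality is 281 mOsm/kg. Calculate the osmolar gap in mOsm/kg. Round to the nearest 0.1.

-0.4 mOsm/kg

Calculated osmolality = 2·Na + glucose/18 + BUN/2.8
= 2·135 + 108/18 + 15/2.8
= 270 + 6 + 5.36
= 281.36 mOsm/kg ≈ 281.4 mOsm/kg
Osmolar gap = measured − calculated = 281 − 281.4 = -0.4 mOsm/kg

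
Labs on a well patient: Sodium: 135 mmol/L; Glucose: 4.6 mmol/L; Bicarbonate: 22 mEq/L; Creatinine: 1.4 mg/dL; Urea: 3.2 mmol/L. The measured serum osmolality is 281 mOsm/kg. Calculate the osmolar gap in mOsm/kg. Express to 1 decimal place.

3.2 mOsm/kg

Calculated osmolality = 2·Na + glucose + urea
= 2·135 + 4.6 + 3.2
= 270 + 4.60 + 3.20
= 277.8 mOsm/kg ≈ 277.8 mOsm/kg
Osmolar gap = measured − calculated = 281 − 277.8 = 3.2 mOsm/kg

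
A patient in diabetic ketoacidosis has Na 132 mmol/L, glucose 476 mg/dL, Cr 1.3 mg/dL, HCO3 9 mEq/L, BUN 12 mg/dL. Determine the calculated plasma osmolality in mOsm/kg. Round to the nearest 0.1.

294.7 mOsm/kg

Calculated osmolality = 2·Na + glucose/18 + BUN/2.8
= 2·132 + 476/18 + 12/2.8
= 264 + 26.44 + 4.29
= 294.73 mOsm/kg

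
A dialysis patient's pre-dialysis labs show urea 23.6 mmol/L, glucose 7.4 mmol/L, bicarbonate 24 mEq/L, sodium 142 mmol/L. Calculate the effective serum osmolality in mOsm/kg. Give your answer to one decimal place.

Effective osmolality excludes urea (freely permeant across cell membranes):
2·Na + glucose
= 2·142 + 7.4
= 284 + 7.4
= 291.4 mOsm/kg

291.4 mOsm/kg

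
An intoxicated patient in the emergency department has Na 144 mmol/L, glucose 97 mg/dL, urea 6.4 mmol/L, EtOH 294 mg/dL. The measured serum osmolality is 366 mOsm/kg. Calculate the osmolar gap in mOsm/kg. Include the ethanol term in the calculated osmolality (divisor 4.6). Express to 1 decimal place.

2.3 mOsm/kg

Calculated osmolality = 2·Na + glucose/18 + urea + ethanol/4.6
= 2·144 + 97/18 + 6.4 + 294/4.6
= 288 + 5.39 + 6.40 + 63.91
= 363.7 mOsm/kg ≈ 363.7 mOsm/kg
Osmolar gap = measured − calculated = 366 − 363.7 = 2.3 mOsm/kg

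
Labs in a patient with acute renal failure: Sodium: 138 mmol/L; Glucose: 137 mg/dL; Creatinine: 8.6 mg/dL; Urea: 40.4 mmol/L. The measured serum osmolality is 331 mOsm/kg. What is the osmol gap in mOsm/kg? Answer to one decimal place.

Calculated osmolality = 2·Na + glucose/18 + urea
= 2·138 + 137/18 + 40.4
= 276 + 7.61 + 40.40
= 324.01 mOsm/kg ≈ 324.0 mOsm/kg
Osmolar gap = measured − calculated = 331 − 324.0 = 7.0 mOsm/kg

7.0 mOsm/kg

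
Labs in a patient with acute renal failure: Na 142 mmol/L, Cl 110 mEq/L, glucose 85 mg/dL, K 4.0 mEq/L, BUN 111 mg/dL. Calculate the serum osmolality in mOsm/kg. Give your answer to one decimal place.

Calculated osmolality = 2·Na + glucose/18 + BUN/2.8
= 2·142 + 85/18 + 111/2.8
= 284 + 4.72 + 39.64
= 328.36 mOsm/kg

328.4 mOsm/kg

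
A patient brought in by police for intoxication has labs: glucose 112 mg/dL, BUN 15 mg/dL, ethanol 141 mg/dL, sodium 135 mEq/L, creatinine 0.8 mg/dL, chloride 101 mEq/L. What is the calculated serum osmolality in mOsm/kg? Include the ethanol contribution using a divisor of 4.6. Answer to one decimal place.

Calculated osmolality = 2·Na + glucose/18 + BUN/2.8 + ethanol/4.6
= 2·135 + 112/18 + 15/2.8 + 141/4.6
= 270 + 6.22 + 5.36 + 30.65
= 312.23 mOsm/kg

312.2 mOsm/kg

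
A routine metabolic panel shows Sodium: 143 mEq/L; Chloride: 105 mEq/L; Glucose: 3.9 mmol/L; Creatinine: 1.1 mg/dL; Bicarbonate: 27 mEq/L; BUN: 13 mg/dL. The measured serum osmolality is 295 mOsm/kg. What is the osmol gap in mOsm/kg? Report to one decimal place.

Calculated osmolality = 2·Na + glucose + BUN/2.8
= 2·143 + 3.9 + 13/2.8
= 286 + 3.90 + 4.64
= 294.54 mOsm/kg ≈ 294.5 mOsm/kg
Osmolar gap = measured − calculated = 295 − 294.5 = 0.5 mOsm/kg

0.5 mOsm/kg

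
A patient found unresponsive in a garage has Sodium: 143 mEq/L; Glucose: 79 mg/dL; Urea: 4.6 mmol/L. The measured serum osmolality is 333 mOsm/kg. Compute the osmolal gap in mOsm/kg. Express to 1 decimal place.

38.0 mOsm/kg

Calculated osmolality = 2·Na + glucose/18 + urea
= 2·143 + 79/18 + 4.6
= 286 + 4.39 + 4.60
= 294.99 mOsm/kg ≈ 295.0 mOsm/kg
Osmolar gap = measured − calculated = 333 − 295.0 = 38.0 mOsm/kg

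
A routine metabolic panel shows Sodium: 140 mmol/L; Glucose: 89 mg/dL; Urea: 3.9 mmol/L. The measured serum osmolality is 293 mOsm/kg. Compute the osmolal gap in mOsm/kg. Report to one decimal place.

4.2 mOsm/kg

Calculated osmolality = 2·Na + glucose/18 + urea
= 2·140 + 89/18 + 3.9
= 280 + 4.94 + 3.90
= 288.84 mOsm/kg ≈ 288.8 mOsm/kg
Osmolar gap = measured − calculated = 293 − 288.8 = 4.2 mOsm/kg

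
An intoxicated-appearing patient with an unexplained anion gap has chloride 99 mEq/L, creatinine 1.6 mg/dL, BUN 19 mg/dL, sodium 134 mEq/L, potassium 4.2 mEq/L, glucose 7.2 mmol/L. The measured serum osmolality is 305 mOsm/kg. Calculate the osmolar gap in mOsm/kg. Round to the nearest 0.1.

Calculated osmolality = 2·Na + glucose + BUN/2.8
= 2·134 + 7.2 + 19/2.8
= 268 + 7.20 + 6.79
= 281.99 mOsm/kg ≈ 282.0 mOsm/kg
Osmolar gap = measured − calculated = 305 − 282.0 = 23.0 mOsm/kg

23.0 mOsm/kg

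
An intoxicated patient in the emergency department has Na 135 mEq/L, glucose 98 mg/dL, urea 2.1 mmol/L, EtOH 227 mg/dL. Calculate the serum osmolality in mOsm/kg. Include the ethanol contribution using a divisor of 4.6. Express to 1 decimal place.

Calculated osmolality = 2·Na + glucose/18 + urea + ethanol/4.6
= 2·135 + 98/18 + 2.1 + 227/4.6
= 270 + 5.44 + 2.10 + 49.35
= 326.89 mOsm/kg

326.9 mOsm/kg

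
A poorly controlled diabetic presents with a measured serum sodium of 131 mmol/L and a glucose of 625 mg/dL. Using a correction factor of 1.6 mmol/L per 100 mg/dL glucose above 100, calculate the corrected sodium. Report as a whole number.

139 mmol/L

Corrected Na = measured Na + 1.6 · (glucose − 100)/100
= 131 + 1.6 · (625 − 100)/100
= 131 + 8.4
= 139.4 mmol/L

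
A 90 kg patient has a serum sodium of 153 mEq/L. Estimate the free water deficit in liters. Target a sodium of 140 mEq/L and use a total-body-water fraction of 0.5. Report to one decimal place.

TBW = 0.5 · 90 = 45 L
Free water deficit = TBW · (Na/140 − 1)
= 45 · (153/140 − 1)
= 45 · 0.0929
= 4.18 L

4.2 L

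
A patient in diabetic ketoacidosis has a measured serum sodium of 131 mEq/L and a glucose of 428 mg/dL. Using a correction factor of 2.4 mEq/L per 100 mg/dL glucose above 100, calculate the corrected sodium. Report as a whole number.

Corrected Na = measured Na + 2.4 · (glucose − 100)/100
= 131 + 2.4 · (428 − 100)/100
= 131 + 7.9
= 138.9 mEq/L

139 mEq/L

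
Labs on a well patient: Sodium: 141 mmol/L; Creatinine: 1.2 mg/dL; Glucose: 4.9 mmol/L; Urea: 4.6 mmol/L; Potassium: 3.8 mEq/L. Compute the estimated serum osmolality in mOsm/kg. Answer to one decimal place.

291.5 mOsm/kg

Calculated osmolality = 2·Na + glucose + urea
= 2·141 + 4.9 + 4.6
= 282 + 4.90 + 4.60
= 291.5 mOsm/kg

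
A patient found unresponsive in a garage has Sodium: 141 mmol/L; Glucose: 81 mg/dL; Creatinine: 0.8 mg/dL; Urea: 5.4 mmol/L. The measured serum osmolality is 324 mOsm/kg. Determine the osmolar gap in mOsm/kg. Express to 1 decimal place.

Calculated osmolality = 2·Na + glucose/18 + urea
= 2·141 + 81/18 + 5.4
= 282 + 4.50 + 5.40
= 291.9 mOsm/kg ≈ 291.9 mOsm/kg
Osmolar gap = measured − calculated = 324 − 291.9 = 32.1 mOsm/kg

32.1 mOsm/kg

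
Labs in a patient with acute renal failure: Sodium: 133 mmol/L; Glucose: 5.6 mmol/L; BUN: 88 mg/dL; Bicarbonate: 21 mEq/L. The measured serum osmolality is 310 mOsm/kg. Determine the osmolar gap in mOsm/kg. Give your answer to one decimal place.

Calculated osmolality = 2·Na + glucose + BUN/2.8
= 2·133 + 5.6 + 88/2.8
= 266 + 5.60 + 31.43
= 303.03 mOsm/kg ≈ 303.0 mOsm/kg
Osmolar gap = measured − calculated = 310 − 303.0 = 7.0 mOsm/kg

7.0 mOsm/kg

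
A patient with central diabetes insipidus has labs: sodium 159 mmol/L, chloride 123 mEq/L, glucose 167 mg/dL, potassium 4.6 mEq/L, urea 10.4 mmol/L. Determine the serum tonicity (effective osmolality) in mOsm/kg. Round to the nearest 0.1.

327.3 mOsm/kg

Effective osmolality excludes urea (freely permeant across cell membranes):
2·Na + glucose/18
= 2·159 + 167/18
= 318 + 9.28
= 327.28 mOsm/kg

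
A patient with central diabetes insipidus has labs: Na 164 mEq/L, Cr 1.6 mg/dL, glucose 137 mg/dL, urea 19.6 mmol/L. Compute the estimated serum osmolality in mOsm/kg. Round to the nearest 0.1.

Calculated osmolality = 2·Na + glucose/18 + urea
= 2·164 + 137/18 + 19.6
= 328 + 7.61 + 19.60
= 355.21 mOsm/kg

355.2 mOsm/kg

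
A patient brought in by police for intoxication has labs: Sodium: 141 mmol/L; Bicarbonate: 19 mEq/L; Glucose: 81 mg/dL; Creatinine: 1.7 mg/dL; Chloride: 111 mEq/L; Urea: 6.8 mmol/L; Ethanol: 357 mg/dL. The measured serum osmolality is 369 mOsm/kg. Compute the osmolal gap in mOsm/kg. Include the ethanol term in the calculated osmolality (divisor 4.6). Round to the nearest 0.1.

-1.9 mOsm/kg

Calculated osmolality = 2·Na + glucose/18 + urea + ethanol/4.6
= 2·141 + 81/18 + 6.8 + 357/4.6
= 282 + 4.50 + 6.80 + 77.61
= 370.91 mOsm/kg ≈ 370.9 mOsm/kg
Osmolar gap = measured − calculated = 369 − 370.9 = -1.9 mOsm/kg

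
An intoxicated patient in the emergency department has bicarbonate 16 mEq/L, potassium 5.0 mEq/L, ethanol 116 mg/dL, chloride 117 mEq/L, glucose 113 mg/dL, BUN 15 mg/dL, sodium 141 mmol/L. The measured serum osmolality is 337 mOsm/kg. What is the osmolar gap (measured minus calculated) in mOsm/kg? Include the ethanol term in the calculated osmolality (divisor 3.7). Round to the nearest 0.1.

12.0 mOsm/kg

Calculated osmolality = 2·Na + glucose/18 + BUN/2.8 + ethanol/3.7
= 2·141 + 113/18 + 15/2.8 + 116/3.7
= 282 + 6.28 + 5.36 + 31.35
= 324.99 mOsm/kg ≈ 325.0 mOsm/kg
Osmolar gap = measured − calculated = 337 − 325.0 = 12.0 mOsm/kg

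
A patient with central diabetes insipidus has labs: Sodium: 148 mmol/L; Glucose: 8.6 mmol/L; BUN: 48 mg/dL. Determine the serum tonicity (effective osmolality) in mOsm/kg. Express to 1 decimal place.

Effective osmolality excludes urea (freely permeant across cell membranes):
2·Na + glucose
= 2·148 + 8.6
= 296 + 8.6
= 304.6 mOsm/kg

304.6 mOsm/kg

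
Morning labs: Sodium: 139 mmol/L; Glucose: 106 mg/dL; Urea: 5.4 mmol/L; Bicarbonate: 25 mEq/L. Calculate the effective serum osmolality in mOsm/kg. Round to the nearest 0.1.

283.9 mOsm/kg

Effective osmolality excludes urea (freely permeant across cell membranes):
2·Na + glucose/18
= 2·139 + 106/18
= 278 + 5.89
= 283.89 mOsm/kg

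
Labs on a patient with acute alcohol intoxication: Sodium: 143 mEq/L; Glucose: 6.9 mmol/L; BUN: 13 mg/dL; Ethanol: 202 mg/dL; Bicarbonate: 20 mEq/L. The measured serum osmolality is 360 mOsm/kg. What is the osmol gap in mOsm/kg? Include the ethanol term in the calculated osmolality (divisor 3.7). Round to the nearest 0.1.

7.9 mOsm/kg

Calculated osmolality = 2·Na + glucose + BUN/2.8 + ethanol/3.7
= 2·143 + 6.9 + 13/2.8 + 202/3.7
= 286 + 6.90 + 4.64 + 54.59
= 352.13 mOsm/kg ≈ 352.1 mOsm/kg
Osmolar gap = measured − calculated = 360 − 352.1 = 7.9 mOsm/kg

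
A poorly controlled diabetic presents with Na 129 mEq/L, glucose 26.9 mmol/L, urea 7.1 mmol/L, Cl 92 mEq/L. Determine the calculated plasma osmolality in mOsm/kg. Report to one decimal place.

Calculated osmolality = 2·Na + glucose + urea
= 2·129 + 26.9 + 7.1
= 258 + 26.90 + 7.10
= 292 mOsm/kg

292.0 mOsm/kg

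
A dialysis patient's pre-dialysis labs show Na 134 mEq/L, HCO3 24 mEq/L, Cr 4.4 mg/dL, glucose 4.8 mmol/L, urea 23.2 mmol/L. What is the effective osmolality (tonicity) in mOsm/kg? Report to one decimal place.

272.8 mOsm/kg

Effective osmolality excludes urea (freely permeant across cell membranes):
2·Na + glucose
= 2·134 + 4.8
= 268 + 4.8
= 272.8 mOsm/kg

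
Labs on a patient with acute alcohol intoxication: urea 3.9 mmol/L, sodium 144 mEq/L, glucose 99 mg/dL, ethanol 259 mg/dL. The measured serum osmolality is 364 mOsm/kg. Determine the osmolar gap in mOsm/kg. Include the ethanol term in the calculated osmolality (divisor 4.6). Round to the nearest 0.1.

Calculated osmolality = 2·Na + glucose/18 + urea + ethanol/4.6
= 2·144 + 99/18 + 3.9 + 259/4.6
= 288 + 5.50 + 3.90 + 56.30
= 353.7 mOsm/kg ≈ 353.7 mOsm/kg
Osmolar gap = measured − calculated = 364 − 353.7 = 10.3 mOsm/kg

10.3 mOsm/kg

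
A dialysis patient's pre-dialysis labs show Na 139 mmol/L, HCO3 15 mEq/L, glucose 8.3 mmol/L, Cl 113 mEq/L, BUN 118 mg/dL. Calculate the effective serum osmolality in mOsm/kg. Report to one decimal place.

286.3 mOsm/kg

Effective osmolality excludes urea (freely permeant across cell membranes):
2·Na + glucose
= 2·139 + 8.3
= 278 + 8.3
= 286.3 mOsm/kg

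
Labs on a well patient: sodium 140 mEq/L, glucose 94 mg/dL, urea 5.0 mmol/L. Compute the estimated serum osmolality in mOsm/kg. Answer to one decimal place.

290.2 mOsm/kg

Calculated osmolality = 2·Na + glucose/18 + urea
= 2·140 + 94/18 + 5
= 280 + 5.22 + 5
= 290.22 mOsm/kg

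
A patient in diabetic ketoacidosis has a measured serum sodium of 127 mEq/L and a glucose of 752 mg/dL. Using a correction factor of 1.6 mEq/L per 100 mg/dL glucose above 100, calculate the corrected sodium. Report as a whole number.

137 mEq/L

Corrected Na = measured Na + 1.6 · (glucose − 100)/100
= 127 + 1.6 · (752 − 100)/100
= 127 + 10.4
= 137.4 mEq/L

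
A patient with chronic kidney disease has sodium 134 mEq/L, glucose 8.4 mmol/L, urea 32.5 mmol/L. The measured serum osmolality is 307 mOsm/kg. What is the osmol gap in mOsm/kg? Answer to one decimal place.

Calculated osmolality = 2·Na + glucose + urea
= 2·134 + 8.4 + 32.5
= 268 + 8.40 + 32.50
= 308.9 mOsm/kg ≈ 308.9 mOsm/kg
Osmolar gap = measured − calculated = 307 − 308.9 = -1.9 mOsm/kg

-1.9 mOsm/kg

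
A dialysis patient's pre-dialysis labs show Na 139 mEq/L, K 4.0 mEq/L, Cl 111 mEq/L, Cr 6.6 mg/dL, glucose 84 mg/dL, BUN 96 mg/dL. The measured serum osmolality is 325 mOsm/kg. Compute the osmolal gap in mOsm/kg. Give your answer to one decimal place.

8.0 mOsm/kg

Calculated osmolality = 2·Na + glucose/18 + BUN/2.8
= 2·139 + 84/18 + 96/2.8
= 278 + 4.67 + 34.29
= 316.96 mOsm/kg ≈ 317.0 mOsm/kg
Osmolar gap = measured − calculated = 325 − 317.0 = 8.0 mOsm/kg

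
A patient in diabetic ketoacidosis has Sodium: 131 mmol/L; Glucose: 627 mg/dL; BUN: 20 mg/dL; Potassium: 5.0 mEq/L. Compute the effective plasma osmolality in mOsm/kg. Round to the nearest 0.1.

296.8 mOsm/kg

Effective osmolality excludes urea (freely permeant across cell membranes):
2·Na + glucose/18
= 2·131 + 627/18
= 262 + 34.83
= 296.83 mOsm/kg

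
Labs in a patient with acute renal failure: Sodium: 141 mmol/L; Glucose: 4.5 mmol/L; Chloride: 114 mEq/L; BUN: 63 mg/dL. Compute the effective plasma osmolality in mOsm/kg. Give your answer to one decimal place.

Effective osmolality excludes urea (freely permeant across cell membranes):
2·Na + glucose
= 2·141 + 4.5
= 282 + 4.5
= 286.5 mOsm/kg

286.5 mOsm/kg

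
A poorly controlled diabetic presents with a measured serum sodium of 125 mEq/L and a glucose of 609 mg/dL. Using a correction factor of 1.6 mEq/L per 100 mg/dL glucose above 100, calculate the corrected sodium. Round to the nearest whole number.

133 mEq/L

Corrected Na = measured Na + 1.6 · (glucose − 100)/100
= 125 + 1.6 · (609 − 100)/100
= 125 + 8.1
= 133.1 mEq/L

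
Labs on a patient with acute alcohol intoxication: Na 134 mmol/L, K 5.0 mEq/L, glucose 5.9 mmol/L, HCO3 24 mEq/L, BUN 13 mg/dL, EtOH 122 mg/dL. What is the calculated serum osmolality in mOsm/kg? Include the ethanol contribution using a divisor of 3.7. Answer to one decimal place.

Calculated osmolality = 2·Na + glucose + BUN/2.8 + ethanol/3.7
= 2·134 + 5.9 + 13/2.8 + 122/3.7
= 268 + 5.90 + 4.64 + 32.97
= 311.51 mOsm/kg

311.5 mOsm/kg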